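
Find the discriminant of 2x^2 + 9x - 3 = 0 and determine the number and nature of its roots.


For ax^2 + bx + c = 0, discriminant D = b^2 - 4ac
Here a = 2, b = 9, c = -3
D = (9)^2 - 4(2)(-3) = 81 + 24 = 105

D = 105 > 0 but not a perfect square
The equation has 2 distinct real irrational roots.

Discriminant = 105, 2 distinct real irrational roots


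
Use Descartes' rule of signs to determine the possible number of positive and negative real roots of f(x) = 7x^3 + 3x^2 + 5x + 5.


Descartes' rule of signs:

For positive roots, count sign changes in f(x) = 7x^3 + 3x^2 + 5x + 5:
Signs of coefficients: +, +, +, +
Number of sign changes: 0
Possible positive real roots: 0

For negative roots, examine f(-x) = -7x^3 + 3x^2 - 5x + 5:
Signs of coefficients: -, +, -, +
Number of sign changes: 3
Possible negative real roots: 3, 1

Positive roots: 0; Negative roots: 3 or 1


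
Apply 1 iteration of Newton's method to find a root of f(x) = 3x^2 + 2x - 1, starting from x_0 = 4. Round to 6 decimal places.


Newton's method: x_(n+1) = x_n - f(x_n)/f'(x_n)
f(x) = 3x^2 + 2x - 1
f'(x) = 6x + 2

Iteration 1:
  f(4.000000) = 55.000000
  f'(4.000000) = 26.000000
  x_1 = 4.000000 - (55.000000)/(26.000000) = 1.884615

x_1 = 1.884615


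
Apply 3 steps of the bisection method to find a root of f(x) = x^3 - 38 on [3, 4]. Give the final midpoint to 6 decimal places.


f(x) = x^3 - 38
f(3) = -11 < 0
f(4) = 26 > 0

Step 1: midpoint = (3.000000 + 4.000000)/2 = 3.500000
  f(3.500000) = 4.875000
  f(mid) > 0, so root is in [3.000000, 3.500000]

Step 2: midpoint = (3.000000 + 3.500000)/2 = 3.250000
  f(3.250000) = -3.671875
  f(mid) < 0, so root is in [3.250000, 3.500000]

Step 3: midpoint = (3.250000 + 3.500000)/2 = 3.375000
  f(3.375000) = 0.443359
  f(mid) > 0, so root is in [3.250000, 3.375000]

midpoint = 3.375000


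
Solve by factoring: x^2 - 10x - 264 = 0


We need two numbers that multiply to -264 and add to -10.
Those numbers are 12 and -22 (since 12 * (-22) = -264 and 12 + (-22) = -10).
So x^2 - 10x - 264 = (x + 12)(x - 22) = 0
Setting each factor to zero: x = -12 or x = 22

x = -12, x = 22


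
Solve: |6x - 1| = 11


An absolute value equation |expr| = 11 gives two cases:
Case 1: 6x - 1 = 11
  6x = 12, so x = 2
Case 2: 6x - 1 = -11
  6x = -10, so x = -5/3

x = -5/3, x = 2


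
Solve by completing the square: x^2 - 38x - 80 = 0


Start: x^2 - 38x - 80 = 0
Move constant: x^2 - 38x = 80
Half of -38 is -19, squared is 361
Add 361 to both sides: x^2 - 38x + 361 = 441
(x - 19)^2 = 441
x - 19 = ±21
x = 19 + 21 = 40 or x = 19 - 21 = -2

x = -2, x = 40


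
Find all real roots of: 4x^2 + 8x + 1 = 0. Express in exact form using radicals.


Using the quadratic formula: x = (-b ± sqrt(b^2 - 4ac)) / (2a)
Here a = 4, b = 8, c = 1
Discriminant = b^2 - 4ac = 8^2 - 4(4)(1) = 64 - 16 = 48
Since discriminant = 48 > 0, there are two real roots.
x = (-8 ± 4*sqrt(3)) / 8
Simplifying: x = (-2 ± sqrt(3)) / 2
Numerically: x ≈ -0.1340 or x ≈ -1.8660

x = (-2 + sqrt(3)) / 2 or x = (-2 - sqrt(3)) / 2


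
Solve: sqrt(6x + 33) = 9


Square both sides: 6x + 33 = 9^2 = 81
6x = 81 - 33 = 48
x = 8
Check: sqrt(6*8 + 33) = sqrt(81) = 9 ✓

x = 8


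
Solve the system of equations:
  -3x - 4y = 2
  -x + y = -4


Using Cramer's rule:
Determinant D = (-3)(1) - (-1)(-4) = -3 - 4 = -7
Dx = (2)(1) - (-4)(-4) = 2 - 16 = -14
Dy = (-3)(-4) - (-1)(2) = 12 + 2 = 14
x = Dx/D = -14/-7 = 2
y = Dy/D = 14/-7 = -2

x = 2, y = -2


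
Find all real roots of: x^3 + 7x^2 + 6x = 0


The constant term is 0, so x = 0 is a root. Factor out x:
  x(x^2 + 7x + 6) = 0
Solve the quadratic x^2 + 7x + 6 = 0: discriminant = 7^2 - 4(1)(6) = 49 - 24 = 25.
sqrt(25) = 5, so x = (-7 ± 5)/2: x = -1 or x = -6.

x = -6, x = -1, x = 0


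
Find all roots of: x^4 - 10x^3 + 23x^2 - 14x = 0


The constant term is 0, so x = 0 is a root. Factor out x:
  x^3 - 10x^2 + 23x - 14 = 0
Let p(x) = x^3 - 10x^2 + 23x - 14. By the rational root theorem (leading coefficient 1), any rational root is an integer divisor of 14: try ±1, ±2, ... in turn.
Test x = 1: value = 0 ✓, so (x - 1) is a factor.
Synthetic division by (x - 1): bring down 1; 1(1) - 10 = -9; (-9)(1) + 23 = 14; 14(1) - 14 = 0 → quotient x^2 - 9x + 14, remainder 0.
Solve the quadratic x^2 - 9x + 14 = 0: discriminant = (-9)^2 - 4(1)(14) = 81 - 56 = 25.
sqrt(25) = 5, so x = (9 ± 5)/2: x = 7 or x = 2.
Collecting all roots found:

x = 0, x = 1, x = 2, x = 7


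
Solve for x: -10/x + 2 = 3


Subtract 2 from both sides: -10/x = 1
Multiply both sides by x: -10 = 1 * x
Divide by 1: x = -10

x = -10


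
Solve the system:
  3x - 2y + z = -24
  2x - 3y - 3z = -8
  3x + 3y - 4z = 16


Using Cramer's rule. Expand each determinant along the first row.
D  = 3*[(-3)*(-4) - (-3)*3] - (-2)*[2*(-4) - (-3)*3] + 1*[2*3 - (-3)*3]
  = 3*(21) - (-2)*(1) + 1*(15) = 80
Dx = (-24)*[(-3)*(-4) - (-3)*3] - (-2)*[(-8)*(-4) - (-3)*16] + 1*[(-8)*3 - (-3)*16]
  = (-24)*(21) - (-2)*(80) + 1*(24) = -320
Dy = 3*[(-8)*(-4) - (-3)*16] - (-24)*[2*(-4) - (-3)*3] + 1*[2*16 - (-8)*3]
  = 3*(80) - (-24)*(1) + 1*(56) = 320
Dz = 3*[(-3)*16 - (-8)*3] - (-2)*[2*16 - (-8)*3] + (-24)*[2*3 - (-3)*3]
  = 3*(-24) - (-2)*(56) + (-24)*(15) = -320
x = Dx/D = -320/80 = -4, y = Dy/D = 320/80 = 4, z = Dz/D = -320/80 = -4
Check eq1: (3)(-4) + (-2)(4) + (1)(-4) = -24 = -24 ✓
Check eq2: (2)(-4) + (-3)(4) + (-3)(-4) = -8 = -8 ✓
Check eq3: (3)(-4) + (3)(4) + (-4)(-4) = 16 = 16 ✓

x = -4, y = 4, z = -4


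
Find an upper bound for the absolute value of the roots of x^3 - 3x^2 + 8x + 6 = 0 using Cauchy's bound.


Cauchy's bound: all roots r satisfy |r| <= 1 + max(|a_i/a_n|) for i = 0,...,n-1
where a_n is the leading coefficient.

Coefficients: [1, -3, 8, 6]
Leading coefficient a_n = 1
Ratios |a_i/a_n|: 3, 8, 6
Maximum ratio: 8
Cauchy's bound: |r| <= 1 + 8 = 9

Upper bound = 9


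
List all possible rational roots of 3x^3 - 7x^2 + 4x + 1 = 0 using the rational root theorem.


Rational root theorem: possible roots are ±p/q where:
  p divides the constant term (1): p ∈ {1}
  q divides the leading coefficient (3): q ∈ {1, 3}

All possible rational roots: -1, -1/3, 1/3, 1

-1, -1/3, 1/3, 1


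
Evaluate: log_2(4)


We need the exponent such that 2^? = 4
2^2 = 4
Therefore log_2(4) = 2

2


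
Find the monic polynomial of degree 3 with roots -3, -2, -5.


A monic polynomial with roots -3, -2, -5 is:
p(x) = (x + 3)(x + 2)(x + 5)
After multiplying by (x + 3): x + 3
After multiplying by (x + 2): x^2 + 5x + 6
After multiplying by (x + 5): x^3 + 10x^2 + 31x + 30

x^3 + 10x^2 + 31x + 30


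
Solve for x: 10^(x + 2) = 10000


Express both sides with the same base.
10000 = 10^4
Since the bases match, equate exponents: x + 2 = 4
So x = 4 - (2) = 2

x = 2


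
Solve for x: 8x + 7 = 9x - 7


Starting with: 8x + 7 = 9x - 7
Move all x terms to left: (8 - 9)x = -7 - 7
Simplify: -x = -14
Divide both sides by -1: x = 14

x = 14


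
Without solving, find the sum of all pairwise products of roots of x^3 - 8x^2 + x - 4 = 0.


By Vieta's formulas for x^3 + bx^2 + cx + d = 0:
  r1 + r2 + r3 = -b/a = 8
  r1*r2 + r1*r3 + r2*r3 = c/a = 1
  r1*r2*r3 = -d/a = 4


Sum of pairwise products = 1


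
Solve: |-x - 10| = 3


An absolute value equation |expr| = 3 gives two cases:
Case 1: -x - 10 = 3
  -x = 13, so x = -13
Case 2: -x - 10 = -3
  -x = 7, so x = -7

x = -13, x = -7


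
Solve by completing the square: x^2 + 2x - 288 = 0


Start: x^2 + 2x - 288 = 0
Move constant: x^2 + 2x = 288
Half of 2 is 1, squared is 1
Add 1 to both sides: x^2 + 2x + 1 = 289
(x + 1)^2 = 289
x + 1 = ±17
x = -1 + 17 = 16 or x = -1 - 17 = -18

x = -18, x = 16


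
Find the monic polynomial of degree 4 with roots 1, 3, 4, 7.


A monic polynomial with roots 1, 3, 4, 7 is:
p(x) = (x - 1)(x - 3)(x - 4)(x - 7)
After multiplying by (x - 1): x - 1
After multiplying by (x - 3): x^2 - 4x + 3
After multiplying by (x - 4): x^3 - 8x^2 + 19x - 12
After multiplying by (x - 7): x^4 - 15x^3 + 75x^2 - 145x + 84

x^4 - 15x^3 + 75x^2 - 145x + 84


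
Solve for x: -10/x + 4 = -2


Subtract 4 from both sides: -10/x = -6
Multiply both sides by x: -10 = -6 * x
Divide by -6: x = 5/3

x = 5/3


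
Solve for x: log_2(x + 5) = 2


Convert to exponential form: x + 5 = 2^2 = 4
x = 4 - 5 = -1
Check: log_2(-1 + 5) = log_2(4) = log_2(4) = 2 ✓

x = -1


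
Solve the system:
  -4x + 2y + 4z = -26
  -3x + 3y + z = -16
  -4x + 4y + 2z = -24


Using Cramer's rule. Expand each determinant along the first row.
D  = (-4)*[3*2 - 1*4] - 2*[(-3)*2 - 1*(-4)] + 4*[(-3)*4 - 3*(-4)]
  = (-4)*(2) - 2*(-2) + 4*(0) = -4
Dx = (-26)*[3*2 - 1*4] - 2*[(-16)*2 - 1*(-24)] + 4*[(-16)*4 - 3*(-24)]
  = (-26)*(2) - 2*(-8) + 4*(8) = -4
Dy = (-4)*[(-16)*2 - 1*(-24)] - (-26)*[(-3)*2 - 1*(-4)] + 4*[(-3)*(-24) - (-16)*(-4)]
  = (-4)*(-8) - (-26)*(-2) + 4*(8) = 12
Dz = (-4)*[3*(-24) - (-16)*4] - 2*[(-3)*(-24) - (-16)*(-4)] + (-26)*[(-3)*4 - 3*(-4)]
  = (-4)*(-8) - 2*(8) + (-26)*(0) = 16
x = Dx/D = -4/-4 = 1, y = Dy/D = 12/-4 = -3, z = Dz/D = 16/-4 = -4
Check eq1: (-4)(1) + (2)(-3) + (4)(-4) = -26 = -26 ✓
Check eq2: (-3)(1) + (3)(-3) + (1)(-4) = -16 = -16 ✓
Check eq3: (-4)(1) + (4)(-3) + (2)(-4) = -24 = -24 ✓

x = 1, y = -3, z = -4


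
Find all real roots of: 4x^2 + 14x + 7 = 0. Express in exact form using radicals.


Using the quadratic formula: x = (-b ± sqrt(b^2 - 4ac)) / (2a)
Here a = 4, b = 14, c = 7
Discriminant = b^2 - 4ac = 14^2 - 4(4)(7) = 196 - 112 = 84
Since discriminant = 84 > 0, there are two real roots.
x = (-14 ± 2*sqrt(21)) / 8
Simplifying: x = (-7 ± sqrt(21)) / 4
Numerically: x ≈ -0.6044 or x ≈ -2.8956

x = (-7 + sqrt(21)) / 4 or x = (-7 - sqrt(21)) / 4


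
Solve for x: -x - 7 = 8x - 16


Starting with: -x - 7 = 8x - 16
Move all x terms to left: (-1 - 8)x = -16 + 7
Simplify: -9x = -9
Divide both sides by -9: x = 1

x = 1


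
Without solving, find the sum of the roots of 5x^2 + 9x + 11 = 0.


By Vieta's formulas for ax^2 + bx + c = 0:
  Sum of roots = -b/a
  Product of roots = c/a

Here a = 5, b = 9, c = 11
Sum = -(9)/5 = -9/5
Product = 11/5 = 11/5

Sum = -9/5


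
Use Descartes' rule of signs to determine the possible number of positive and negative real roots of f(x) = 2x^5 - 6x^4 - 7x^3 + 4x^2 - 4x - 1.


Descartes' rule of signs:

For positive roots, count sign changes in f(x) = 2x^5 - 6x^4 - 7x^3 + 4x^2 - 4x - 1:
Signs of coefficients: +, -, -, +, -, -
Number of sign changes: 3
Possible positive real roots: 3, 1

For negative roots, examine f(-x) = -2x^5 - 6x^4 + 7x^3 + 4x^2 + 4x - 1:
Signs of coefficients: -, -, +, +, +, -
Number of sign changes: 2
Possible negative real roots: 2, 0

Positive roots: 3 or 1; Negative roots: 2 or 0


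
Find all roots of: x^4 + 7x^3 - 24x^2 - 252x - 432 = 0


Let p(x) = x^4 + 7x^3 - 24x^2 - 252x - 432. By the rational root theorem (leading coefficient 1), any rational root is an integer divisor of 432: try ±1, ±2, ... in turn.
Test x = 1: value = -700 ≠ 0.
Test x = -1: value = -210 ≠ 0.
Test x = 2: value = -960 ≠ 0.
Test x = -2: value = -64 ≠ 0.
Test x = 3: value = -1134 ≠ 0.
Test x = -3: value = 0 ✓, so (x + 3) is a factor.
Synthetic division by (x + 3): bring down 1; 1(-3) + 7 = 4; 4(-3) - 24 = -36; (-36)(-3) - 252 = -144; (-144)(-3) - 432 = 0 → quotient x^3 + 4x^2 - 36x - 144, remainder 0.
Continue with the quotient x^3 + 4x^2 - 36x - 144 (candidates must divide 144; re-test x = -3 first in case it repeats).
Test x = -3: value = -27 ≠ 0.
Test x = 4: value = -160 ≠ 0.
Test x = -4: value = 0 ✓, so (x + 4) is a factor.
Synthetic division by (x + 4): bring down 1; 1(-4) + 4 = 0; 0(-4) - 36 = -36; (-36)(-4) - 144 = 0 → quotient x^2 - 36, remainder 0.
Solve the quadratic x^2 - 36 = 0: discriminant = 0^2 - 4(1)(-36) = 0 + 144 = 144.
sqrt(144) = 12, so x = (0 ± 12)/2: x = 6 or x = -6.
Collecting all roots found:

x = -6, x = -4, x = -3, x = 6


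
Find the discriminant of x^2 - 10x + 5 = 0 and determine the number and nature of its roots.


For ax^2 + bx + c = 0, discriminant D = b^2 - 4ac
Here a = 1, b = -10, c = 5
D = (-10)^2 - 4(1)(5) = 100 - 20 = 80

D = 80 > 0 but not a perfect square
The equation has 2 distinct real irrational roots.

Discriminant = 80, 2 distinct real irrational roots


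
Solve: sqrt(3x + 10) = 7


Square both sides: 3x + 10 = 7^2 = 49
3x = 49 - 10 = 39
x = 13
Check: sqrt(3*13 + 10) = sqrt(49) = 7 ✓

x = 13


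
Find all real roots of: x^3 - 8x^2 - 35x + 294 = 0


Let p(x) = x^3 - 8x^2 - 35x + 294. By the rational root theorem (leading coefficient 1), any rational root is an integer divisor of 294: try ±1, ±2, ... in turn.
Test x = 1: value = 252 ≠ 0.
Test x = -1: value = 320 ≠ 0.
Test x = 2: value = 200 ≠ 0.
Test x = -2: value = 324 ≠ 0.
Test x = 3: value = 144 ≠ 0.
Test x = -3: value = 300 ≠ 0.
Test x = 6: value = 12 ≠ 0.
Test x = -6: value = 0 ✓, so (x + 6) is a factor.
Synthetic division by (x + 6): bring down 1; 1(-6) - 8 = -14; (-14)(-6) - 35 = 49; 49(-6) + 294 = 0 → quotient x^2 - 14x + 49, remainder 0.
Solve the quadratic x^2 - 14x + 49 = 0: discriminant = (-14)^2 - 4(1)(49) = 196 - 196 = 0.
Discriminant = 0, so a double root: x = 14/2 = 7.

x = -6, x = 7 (multiplicity 2)


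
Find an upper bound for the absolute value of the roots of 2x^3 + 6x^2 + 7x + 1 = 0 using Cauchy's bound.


Cauchy's bound: all roots r satisfy |r| <= 1 + max(|a_i/a_n|) for i = 0,...,n-1
where a_n is the leading coefficient.

Coefficients: [2, 6, 7, 1]
Leading coefficient a_n = 2
Ratios |a_i/a_n|: 3, 7/2, 1/2
Maximum ratio: 7/2
Cauchy's bound: |r| <= 1 + 7/2 = 9/2

Upper bound = 9/2


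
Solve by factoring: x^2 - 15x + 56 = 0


We need two numbers that multiply to 56 and add to -15.
Those numbers are -7 and -8 (since (-7) * (-8) = 56 and (-7) + (-8) = -15).
So x^2 - 15x + 56 = (x - 7)(x - 8) = 0
Setting each factor to zero: x = 7 or x = 8

x = 7, x = 8


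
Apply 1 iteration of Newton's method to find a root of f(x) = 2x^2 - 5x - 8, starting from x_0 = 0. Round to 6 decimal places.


Newton's method: x_(n+1) = x_n - f(x_n)/f'(x_n)
f(x) = 2x^2 - 5x - 8
f'(x) = 4x - 5

Iteration 1:
  f(0.000000) = -8.000000
  f'(0.000000) = -5.000000
  x_1 = 0.000000 - (-8.000000)/(-5.000000) = -1.600000

x_1 = -1.600000


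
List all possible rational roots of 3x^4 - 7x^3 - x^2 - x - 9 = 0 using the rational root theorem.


Rational root theorem: possible roots are ±p/q where:
  p divides the constant term (-9): p ∈ {1, 3, 9}
  q divides the leading coefficient (3): q ∈ {1, 3}

All possible rational roots: -9, -3, -1, -1/3, 1/3, 1, 3, 9

-9, -3, -1, -1/3, 1/3, 1, 3, 9


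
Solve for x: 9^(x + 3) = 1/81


Express both sides with the same base.
1/81 = 9^(-2)
Since the bases match, equate exponents: x + 3 = -2
So x = -2 - (3) = -5

x = -5


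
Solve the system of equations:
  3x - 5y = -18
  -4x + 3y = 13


Using Cramer's rule:
Determinant D = (3)(3) - (-4)(-5) = 9 - 20 = -11
Dx = (-18)(3) - (13)(-5) = -54 + 65 = 11
Dy = (3)(13) - (-4)(-18) = 39 - 72 = -33
x = Dx/D = 11/-11 = -1
y = Dy/D = -33/-11 = 3

x = -1, y = 3


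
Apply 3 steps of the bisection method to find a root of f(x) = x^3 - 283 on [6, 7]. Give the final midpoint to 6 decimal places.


f(x) = x^3 - 283
f(6) = -67 < 0
f(7) = 60 > 0

Step 1: midpoint = (6.000000 + 7.000000)/2 = 6.500000
  f(6.500000) = -8.375000
  f(mid) < 0, so root is in [6.500000, 7.000000]

Step 2: midpoint = (6.500000 + 7.000000)/2 = 6.750000
  f(6.750000) = 24.546875
  f(mid) > 0, so root is in [6.500000, 6.750000]

Step 3: midpoint = (6.500000 + 6.750000)/2 = 6.625000
  f(6.625000) = 7.775391
  f(mid) > 0, so root is in [6.500000, 6.625000]

midpoint = 6.625000


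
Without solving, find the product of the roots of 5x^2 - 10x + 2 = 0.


By Vieta's formulas for ax^2 + bx + c = 0:
  Sum of roots = -b/a
  Product of roots = c/a

Here a = 5, b = -10, c = 2
Sum = -(-10)/5 = 2
Product = 2/5 = 2/5

Product = 2/5


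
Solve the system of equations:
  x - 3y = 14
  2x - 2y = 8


Using Cramer's rule:
Determinant D = (1)(-2) - (2)(-3) = -2 + 6 = 4
Dx = (14)(-2) - (8)(-3) = -28 + 24 = -4
Dy = (1)(8) - (2)(14) = 8 - 28 = -20
x = Dx/D = -4/4 = -1
y = Dy/D = -20/4 = -5

x = -1, y = -5


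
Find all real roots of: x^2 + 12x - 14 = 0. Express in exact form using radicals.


Using the quadratic formula: x = (-b ± sqrt(b^2 - 4ac)) / (2a)
Here a = 1, b = 12, c = -14
Discriminant = b^2 - 4ac = 12^2 - 4(1)(-14) = 144 + 56 = 200
Since discriminant = 200 > 0, there are two real roots.
x = (-12 ± 10*sqrt(2)) / 2
Simplifying: x = -6 ± 5*sqrt(2)
Numerically: x ≈ 1.0711 or x ≈ -13.0711

x = -6 + 5*sqrt(2) or x = -6 - 5*sqrt(2)


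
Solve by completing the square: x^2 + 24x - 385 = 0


Start: x^2 + 24x - 385 = 0
Move constant: x^2 + 24x = 385
Half of 24 is 12, squared is 144
Add 144 to both sides: x^2 + 24x + 144 = 529
(x + 12)^2 = 529
x + 12 = ±23
x = -12 + 23 = 11 or x = -12 - 23 = -35

x = -35, x = 11


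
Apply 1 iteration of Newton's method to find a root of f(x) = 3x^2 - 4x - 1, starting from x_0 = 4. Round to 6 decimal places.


Newton's method: x_(n+1) = x_n - f(x_n)/f'(x_n)
f(x) = 3x^2 - 4x - 1
f'(x) = 6x - 4

Iteration 1:
  f(4.000000) = 31.000000
  f'(4.000000) = 20.000000
  x_1 = 4.000000 - (31.000000)/(20.000000) = 2.450000

x_1 = 2.450000


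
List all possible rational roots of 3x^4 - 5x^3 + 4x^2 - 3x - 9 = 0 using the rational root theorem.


Rational root theorem: possible roots are ±p/q where:
  p divides the constant term (-9): p ∈ {1, 3, 9}
  q divides the leading coefficient (3): q ∈ {1, 3}

All possible rational roots: -9, -3, -1, -1/3, 1/3, 1, 3, 9

-9, -3, -1, -1/3, 1/3, 1, 3, 9


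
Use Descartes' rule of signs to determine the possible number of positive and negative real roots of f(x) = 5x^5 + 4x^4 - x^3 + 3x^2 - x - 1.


Descartes' rule of signs:

For positive roots, count sign changes in f(x) = 5x^5 + 4x^4 - x^3 + 3x^2 - x - 1:
Signs of coefficients: +, +, -, +, -, -
Number of sign changes: 3
Possible positive real roots: 3, 1

For negative roots, examine f(-x) = -5x^5 + 4x^4 + x^3 + 3x^2 + x - 1:
Signs of coefficients: -, +, +, +, +, -
Number of sign changes: 2
Possible negative real roots: 2, 0

Positive roots: 3 or 1; Negative roots: 2 or 0


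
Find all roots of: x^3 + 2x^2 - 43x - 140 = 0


Let p(x) = x^3 + 2x^2 - 43x - 140. By the rational root theorem (leading coefficient 1), any rational root is an integer divisor of 140: try ±1, ±2, ... in turn.
Test x = 1: value = -180 ≠ 0.
Test x = -1: value = -96 ≠ 0.
Test x = 2: value = -210 ≠ 0.
Test x = -2: value = -54 ≠ 0.
Test x = 4: value = -216 ≠ 0.
Test x = -4: value = 0 ✓, so (x + 4) is a factor.
Synthetic division by (x + 4): bring down 1; 1(-4) + 2 = -2; (-2)(-4) - 43 = -35; (-35)(-4) - 140 = 0 → quotient x^2 - 2x - 35, remainder 0.
Solve the quadratic x^2 - 2x - 35 = 0: discriminant = (-2)^2 - 4(1)(-35) = 4 + 140 = 144.
sqrt(144) = 12, so x = (2 ± 12)/2: x = 7 or x = -5.
Collecting all roots found:

x = -5, x = -4, x = 7


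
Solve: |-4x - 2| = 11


An absolute value equation |expr| = 11 gives two cases:
Case 1: -4x - 2 = 11
  -4x = 13, so x = -13/4
Case 2: -4x - 2 = -11
  -4x = -9, so x = 9/4

x = -13/4, x = 9/4


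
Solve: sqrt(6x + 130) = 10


Square both sides: 6x + 130 = 10^2 = 100
6x = 100 - 130 = -30
x = -5
Check: sqrt(6*(-5) + 130) = sqrt(100) = 10 ✓

x = -5


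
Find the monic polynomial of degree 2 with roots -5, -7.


A monic polynomial with roots -5, -7 is:
p(x) = (x + 5)(x + 7)
After multiplying by (x + 5): x + 5
After multiplying by (x + 7): x^2 + 12x + 35

x^2 + 12x + 35


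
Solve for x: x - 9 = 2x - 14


Starting with: x - 9 = 2x - 14
Move all x terms to left: (1 - 2)x = -14 + 9
Simplify: -x = -5
Divide both sides by -1: x = 5

x = 5


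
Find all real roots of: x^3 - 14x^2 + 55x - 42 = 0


Let p(x) = x^3 - 14x^2 + 55x - 42. By the rational root theorem (leading coefficient 1), any rational root is an integer divisor of 42: try ±1, ±2, ... in turn.
Test x = 1: value = 0 ✓, so (x - 1) is a factor.
Synthetic division by (x - 1): bring down 1; 1(1) - 14 = -13; (-13)(1) + 55 = 42; 42(1) - 42 = 0 → quotient x^2 - 13x + 42, remainder 0.
Solve the quadratic x^2 - 13x + 42 = 0: discriminant = (-13)^2 - 4(1)(42) = 169 - 168 = 1.
sqrt(1) = 1, so x = (13 ± 1)/2: x = 7 or x = 6.

x = 1, x = 6, x = 7


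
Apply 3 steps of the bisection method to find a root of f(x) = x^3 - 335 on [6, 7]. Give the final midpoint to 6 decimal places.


f(x) = x^3 - 335
f(6) = -119 < 0
f(7) = 8 > 0

Step 1: midpoint = (6.000000 + 7.000000)/2 = 6.500000
  f(6.500000) = -60.375000
  f(mid) < 0, so root is in [6.500000, 7.000000]

Step 2: midpoint = (6.500000 + 7.000000)/2 = 6.750000
  f(6.750000) = -27.453125
  f(mid) < 0, so root is in [6.750000, 7.000000]

Step 3: midpoint = (6.750000 + 7.000000)/2 = 6.875000
  f(6.875000) = -10.048828
  f(mid) < 0, so root is in [6.875000, 7.000000]

midpoint = 6.875000


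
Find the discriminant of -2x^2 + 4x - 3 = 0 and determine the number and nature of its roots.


For ax^2 + bx + c = 0, discriminant D = b^2 - 4ac
Here a = -2, b = 4, c = -3
D = (4)^2 - 4(-2)(-3) = 16 - 24 = -8

D = -8 < 0
The equation has no real roots (2 complex conjugate roots).

Discriminant = -8, no real roots (2 complex conjugate roots)


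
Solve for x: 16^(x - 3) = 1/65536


Express both sides with the same base.
1/65536 = 16^(-4)
Since the bases match, equate exponents: x - 3 = -4
So x = -4 - (-3) = -1

x = -1


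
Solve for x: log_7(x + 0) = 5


Convert to exponential form: x + 0 = 7^5 = 16807
x = 16807 - 0 = 16807
Check: log_7(16807 + 0) = log_7(16807) = log_7(16807) = 5 ✓

x = 16807


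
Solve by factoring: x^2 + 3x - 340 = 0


We need two numbers that multiply to -340 and add to 3.
Those numbers are 20 and -17 (since 20 * (-17) = -340 and 20 + (-17) = 3).
So x^2 + 3x - 340 = (x + 20)(x - 17) = 0
Setting each factor to zero: x = -20 or x = 17

x = -20, x = 17


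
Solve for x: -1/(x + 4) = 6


Multiply both sides by (x + 4): -1 = 6(x + 4)
Distribute: -1 = 6x + 24
6x = -1 - 24 = -25
x = -25/6

x = -25/6


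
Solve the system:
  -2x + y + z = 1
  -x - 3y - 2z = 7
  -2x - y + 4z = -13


Using Cramer's rule. Expand each determinant along the first row.
D  = (-2)*[(-3)*4 - (-2)*(-1)] - 1*[(-1)*4 - (-2)*(-2)] + 1*[(-1)*(-1) - (-3)*(-2)]
  = (-2)*(-14) - 1*(-8) + 1*(-5) = 31
Dx = 1*[(-3)*4 - (-2)*(-1)] - 1*[7*4 - (-2)*(-13)] + 1*[7*(-1) - (-3)*(-13)]
  = 1*(-14) - 1*(2) + 1*(-46) = -62
Dy = (-2)*[7*4 - (-2)*(-13)] - 1*[(-1)*4 - (-2)*(-2)] + 1*[(-1)*(-13) - 7*(-2)]
  = (-2)*(2) - 1*(-8) + 1*(27) = 31
Dz = (-2)*[(-3)*(-13) - 7*(-1)] - 1*[(-1)*(-13) - 7*(-2)] + 1*[(-1)*(-1) - (-3)*(-2)]
  = (-2)*(46) - 1*(27) + 1*(-5) = -124
x = Dx/D = -62/31 = -2, y = Dy/D = 31/31 = 1, z = Dz/D = -124/31 = -4
Check eq1: (-2)(-2) + (1)(1) + (1)(-4) = 1 = 1 ✓
Check eq2: (-1)(-2) + (-3)(1) + (-2)(-4) = 7 = 7 ✓
Check eq3: (-2)(-2) + (-1)(1) + (4)(-4) = -13 = -13 ✓

x = -2, y = 1, z = -4


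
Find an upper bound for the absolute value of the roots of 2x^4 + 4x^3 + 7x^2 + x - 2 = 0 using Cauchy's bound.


Cauchy's bound: all roots r satisfy |r| <= 1 + max(|a_i/a_n|) for i = 0,...,n-1
where a_n is the leading coefficient.

Coefficients: [2, 4, 7, 1, -2]
Leading coefficient a_n = 2
Ratios |a_i/a_n|: 2, 7/2, 1/2, 1
Maximum ratio: 7/2
Cauchy's bound: |r| <= 1 + 7/2 = 9/2

Upper bound = 9/2


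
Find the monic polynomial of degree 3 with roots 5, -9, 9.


A monic polynomial with roots 5, -9, 9 is:
p(x) = (x - 5)(x + 9)(x - 9)
After multiplying by (x - 5): x - 5
After multiplying by (x + 9): x^2 + 4x - 45
After multiplying by (x - 9): x^3 - 5x^2 - 81x + 405

x^3 - 5x^2 - 81x + 405


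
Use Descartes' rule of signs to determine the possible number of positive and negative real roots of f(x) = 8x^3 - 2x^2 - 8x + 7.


Descartes' rule of signs:

For positive roots, count sign changes in f(x) = 8x^3 - 2x^2 - 8x + 7:
Signs of coefficients: +, -, -, +
Number of sign changes: 2
Possible positive real roots: 2, 0

For negative roots, examine f(-x) = -8x^3 - 2x^2 + 8x + 7:
Signs of coefficients: -, -, +, +
Number of sign changes: 1
Possible negative real roots: 1

Positive roots: 2 or 0; Negative roots: 1


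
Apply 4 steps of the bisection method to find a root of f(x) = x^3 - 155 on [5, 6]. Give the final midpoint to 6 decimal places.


f(x) = x^3 - 155
f(5) = -30 < 0
f(6) = 61 > 0

Step 1: midpoint = (5.000000 + 6.000000)/2 = 5.500000
  f(5.500000) = 11.375000
  f(mid) > 0, so root is in [5.000000, 5.500000]

Step 2: midpoint = (5.000000 + 5.500000)/2 = 5.250000
  f(5.250000) = -10.296875
  f(mid) < 0, so root is in [5.250000, 5.500000]

Step 3: midpoint = (5.250000 + 5.500000)/2 = 5.375000
  f(5.375000) = 0.287109
  f(mid) > 0, so root is in [5.250000, 5.375000]

Step 4: midpoint = (5.250000 + 5.375000)/2 = 5.312500
  f(5.312500) = -5.067139
  f(mid) < 0, so root is in [5.312500, 5.375000]

midpoint = 5.312500


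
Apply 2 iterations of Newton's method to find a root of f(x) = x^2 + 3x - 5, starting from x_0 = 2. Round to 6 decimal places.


Newton's method: x_(n+1) = x_n - f(x_n)/f'(x_n)
f(x) = x^2 + 3x - 5
f'(x) = 2x + 3

Iteration 1:
  f(2.000000) = 5.000000
  f'(2.000000) = 7.000000
  x_1 = 2.000000 - (5.000000)/(7.000000) = 1.285714

Iteration 2:
  f(1.285714) = 0.510204
  f'(1.285714) = 5.571429
  x_2 = 1.285714 - (0.510204)/(5.571429) = 1.194139

x_2 = 1.194139


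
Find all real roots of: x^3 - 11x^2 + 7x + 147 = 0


Let p(x) = x^3 - 11x^2 + 7x + 147. By the rational root theorem (leading coefficient 1), any rational root is an integer divisor of 147: try ±1, ±2, ... in turn.
Test x = 1: value = 144 ≠ 0.
Test x = -1: value = 128 ≠ 0.
Test x = 3: value = 96 ≠ 0.
Test x = -3: value = 0 ✓, so (x + 3) is a factor.
Synthetic division by (x + 3): bring down 1; 1(-3) - 11 = -14; (-14)(-3) + 7 = 49; 49(-3) + 147 = 0 → quotient x^2 - 14x + 49, remainder 0.
Solve the quadratic x^2 - 14x + 49 = 0: discriminant = (-14)^2 - 4(1)(49) = 196 - 196 = 0.
Discriminant = 0, so a double root: x = 14/2 = 7.

x = -3, x = 7 (multiplicity 2)


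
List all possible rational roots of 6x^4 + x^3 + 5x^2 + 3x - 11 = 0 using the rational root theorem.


Rational root theorem: possible roots are ±p/q where:
  p divides the constant term (-11): p ∈ {1, 11}
  q divides the leading coefficient (6): q ∈ {1, 2, 3, 6}

All possible rational roots: -11, -11/2, -11/3, -11/6, -1, -1/2, -1/3, -1/6, 1/6, 1/3, 1/2, 1, 11/6, 11/3, 11/2, 11

-11, -11/2, -11/3, -11/6, -1, -1/2, -1/3, -1/6, 1/6, 1/3, 1/2, 1, 11/6, 11/3, 11/2, 11


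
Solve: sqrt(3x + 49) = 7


Square both sides: 3x + 49 = 7^2 = 49
3x = 49 - 49 = 0
x = 0
Check: sqrt(3*0 + 49) = sqrt(49) = 7 ✓

x = 0


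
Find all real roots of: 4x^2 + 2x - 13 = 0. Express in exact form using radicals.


Using the quadratic formula: x = (-b ± sqrt(b^2 - 4ac)) / (2a)
Here a = 4, b = 2, c = -13
Discriminant = b^2 - 4ac = 2^2 - 4(4)(-13) = 4 + 208 = 212
Since discriminant = 212 > 0, there are two real roots.
x = (-2 ± 2*sqrt(53)) / 8
Simplifying: x = (-1 ± sqrt(53)) / 4
Numerically: x ≈ 1.5700 or x ≈ -2.0700

x = (-1 + sqrt(53)) / 4 or x = (-1 - sqrt(53)) / 4


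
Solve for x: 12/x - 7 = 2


Subtract -7 from both sides: 12/x = 9
Multiply both sides by x: 12 = 9 * x
Divide by 9: x = 4/3

x = 4/3


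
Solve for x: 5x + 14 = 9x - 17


Starting with: 5x + 14 = 9x - 17
Move all x terms to left: (5 - 9)x = -17 - 14
Simplify: -4x = -31
Divide both sides by -4: x = 31/4

x = 31/4


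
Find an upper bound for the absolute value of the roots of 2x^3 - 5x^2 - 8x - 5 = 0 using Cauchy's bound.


Cauchy's bound: all roots r satisfy |r| <= 1 + max(|a_i/a_n|) for i = 0,...,n-1
where a_n is the leading coefficient.

Coefficients: [2, -5, -8, -5]
Leading coefficient a_n = 2
Ratios |a_i/a_n|: 5/2, 4, 5/2
Maximum ratio: 4
Cauchy's bound: |r| <= 1 + 4 = 5

Upper bound = 5


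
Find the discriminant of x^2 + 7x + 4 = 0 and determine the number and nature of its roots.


For ax^2 + bx + c = 0, discriminant D = b^2 - 4ac
Here a = 1, b = 7, c = 4
D = (7)^2 - 4(1)(4) = 49 - 16 = 33

D = 33 > 0 but not a perfect square
The equation has 2 distinct real irrational roots.

Discriminant = 33, 2 distinct real irrational roots


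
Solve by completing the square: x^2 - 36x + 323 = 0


Start: x^2 - 36x + 323 = 0
Move constant: x^2 - 36x = -323
Half of -36 is -18, squared is 324
Add 324 to both sides: x^2 - 36x + 324 = 1
(x - 18)^2 = 1
x - 18 = ±1
x = 18 + 1 = 19 or x = 18 - 1 = 17

x = 17, x = 19


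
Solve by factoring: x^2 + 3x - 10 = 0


We need two numbers that multiply to -10 and add to 3.
Those numbers are -2 and 5 (since (-2) * 5 = -10 and (-2) + 5 = 3).
So x^2 + 3x - 10 = (x - 2)(x + 5) = 0
Setting each factor to zero: x = 2 or x = -5

x = -5, x = 2


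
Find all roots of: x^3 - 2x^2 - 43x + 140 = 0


Let p(x) = x^3 - 2x^2 - 43x + 140. By the rational root theorem (leading coefficient 1), any rational root is an integer divisor of 140: try ±1, ±2, ... in turn.
Test x = 1: value = 96 ≠ 0.
Test x = -1: value = 180 ≠ 0.
Test x = 2: value = 54 ≠ 0.
Test x = -2: value = 210 ≠ 0.
Test x = 4: value = 0 ✓, so (x - 4) is a factor.
Synthetic division by (x - 4): bring down 1; 1(4) - 2 = 2; 2(4) - 43 = -35; (-35)(4) + 140 = 0 → quotient x^2 + 2x - 35, remainder 0.
Solve the quadratic x^2 + 2x - 35 = 0: discriminant = 2^2 - 4(1)(-35) = 4 + 140 = 144.
sqrt(144) = 12, so x = (-2 ± 12)/2: x = 5 or x = -7.
Collecting all roots found:

x = -7, x = 4, x = 5


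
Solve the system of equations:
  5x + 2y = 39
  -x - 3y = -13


Using Cramer's rule:
Determinant D = (5)(-3) - (-1)(2) = -15 + 2 = -13
Dx = (39)(-3) - (-13)(2) = -117 + 26 = -91
Dy = (5)(-13) - (-1)(39) = -65 + 39 = -26
x = Dx/D = -91/-13 = 7
y = Dy/D = -26/-13 = 2

x = 7, y = 2


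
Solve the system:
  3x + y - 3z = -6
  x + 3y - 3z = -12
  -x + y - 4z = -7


Using Cramer's rule. Expand each determinant along the first row.
D  = 3*[3*(-4) - (-3)*1] - 1*[1*(-4) - (-3)*(-1)] + (-3)*[1*1 - 3*(-1)]
  = 3*(-9) - 1*(-7) + (-3)*(4) = -32
Dx = (-6)*[3*(-4) - (-3)*1] - 1*[(-12)*(-4) - (-3)*(-7)] + (-3)*[(-12)*1 - 3*(-7)]
  = (-6)*(-9) - 1*(27) + (-3)*(9) = 0
Dy = 3*[(-12)*(-4) - (-3)*(-7)] - (-6)*[1*(-4) - (-3)*(-1)] + (-3)*[1*(-7) - (-12)*(-1)]
  = 3*(27) - (-6)*(-7) + (-3)*(-19) = 96
Dz = 3*[3*(-7) - (-12)*1] - 1*[1*(-7) - (-12)*(-1)] + (-6)*[1*1 - 3*(-1)]
  = 3*(-9) - 1*(-19) + (-6)*(4) = -32
x = Dx/D = 0/-32 = 0, y = Dy/D = 96/-32 = -3, z = Dz/D = -32/-32 = 1
Check eq1: (3)(0) + (1)(-3) + (-3)(1) = -6 = -6 ✓
Check eq2: (1)(0) + (3)(-3) + (-3)(1) = -12 = -12 ✓
Check eq3: (-1)(0) + (1)(-3) + (-4)(1) = -7 = -7 ✓

x = 0, y = -3, z = 1


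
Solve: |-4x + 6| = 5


An absolute value equation |expr| = 5 gives two cases:
Case 1: -4x + 6 = 5
  -4x = -1, so x = 1/4
Case 2: -4x + 6 = -5
  -4x = -11, so x = 11/4

x = 1/4, x = 11/4


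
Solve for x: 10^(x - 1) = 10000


Express both sides with the same base.
10000 = 10^4
Since the bases match, equate exponents: x - 1 = 4
So x = 4 - (-1) = 5

x = 5


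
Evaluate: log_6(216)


We need the exponent such that 6^? = 216
6^3 = 216
Therefore log_6(216) = 3

3


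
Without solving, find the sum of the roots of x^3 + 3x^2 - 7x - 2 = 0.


By Vieta's formulas for x^3 + bx^2 + cx + d = 0:
  r1 + r2 + r3 = -b/a = -3
  r1*r2 + r1*r3 + r2*r3 = c/a = -7
  r1*r2*r3 = -d/a = 2


Sum = -3


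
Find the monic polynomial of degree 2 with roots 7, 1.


A monic polynomial with roots 7, 1 is:
p(x) = (x - 7)(x - 1)
After multiplying by (x - 7): x - 7
After multiplying by (x - 1): x^2 - 8x + 7

x^2 - 8x + 7


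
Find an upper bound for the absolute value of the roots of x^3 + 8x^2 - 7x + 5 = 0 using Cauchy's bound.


Cauchy's bound: all roots r satisfy |r| <= 1 + max(|a_i/a_n|) for i = 0,...,n-1
where a_n is the leading coefficient.

Coefficients: [1, 8, -7, 5]
Leading coefficient a_n = 1
Ratios |a_i/a_n|: 8, 7, 5
Maximum ratio: 8
Cauchy's bound: |r| <= 1 + 8 = 9

Upper bound = 9


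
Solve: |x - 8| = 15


An absolute value equation |expr| = 15 gives two cases:
Case 1: x - 8 = 15
  x = 23, so x = 23
Case 2: x - 8 = -15
  x = -7, so x = -7

x = -7, x = 23


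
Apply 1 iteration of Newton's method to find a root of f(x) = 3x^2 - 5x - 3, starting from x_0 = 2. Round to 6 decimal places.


Newton's method: x_(n+1) = x_n - f(x_n)/f'(x_n)
f(x) = 3x^2 - 5x - 3
f'(x) = 6x - 5

Iteration 1:
  f(2.000000) = -1.000000
  f'(2.000000) = 7.000000
  x_1 = 2.000000 - (-1.000000)/(7.000000) = 2.142857

x_1 = 2.142857


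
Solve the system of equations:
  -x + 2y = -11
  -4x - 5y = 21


Using Cramer's rule:
Determinant D = (-1)(-5) - (-4)(2) = 5 + 8 = 13
Dx = (-11)(-5) - (21)(2) = 55 - 42 = 13
Dy = (-1)(21) - (-4)(-11) = -21 - 44 = -65
x = Dx/D = 13/13 = 1
y = Dy/D = -65/13 = -5

x = 1, y = -5


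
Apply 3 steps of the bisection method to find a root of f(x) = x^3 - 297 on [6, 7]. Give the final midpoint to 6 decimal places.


f(x) = x^3 - 297
f(6) = -81 < 0
f(7) = 46 > 0

Step 1: midpoint = (6.000000 + 7.000000)/2 = 6.500000
  f(6.500000) = -22.375000
  f(mid) < 0, so root is in [6.500000, 7.000000]

Step 2: midpoint = (6.500000 + 7.000000)/2 = 6.750000
  f(6.750000) = 10.546875
  f(mid) > 0, so root is in [6.500000, 6.750000]

Step 3: midpoint = (6.500000 + 6.750000)/2 = 6.625000
  f(6.625000) = -6.224609
  f(mid) < 0, so root is in [6.625000, 6.750000]

midpoint = 6.625000


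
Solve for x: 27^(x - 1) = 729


Express both sides with the same base.
729 = 27^2
Since the bases match, equate exponents: x - 1 = 2
So x = 2 - (-1) = 3

x = 3


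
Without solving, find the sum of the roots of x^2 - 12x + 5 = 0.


By Vieta's formulas for ax^2 + bx + c = 0:
  Sum of roots = -b/a
  Product of roots = c/a

Here a = 1, b = -12, c = 5
Sum = -(-12)/1 = 12
Product = 5/1 = 5

Sum = 12


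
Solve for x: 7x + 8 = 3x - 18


Starting with: 7x + 8 = 3x - 18
Move all x terms to left: (7 - 3)x = -18 - 8
Simplify: 4x = -26
Divide both sides by 4: x = -13/2

x = -13/2


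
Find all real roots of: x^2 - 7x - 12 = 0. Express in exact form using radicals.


Using the quadratic formula: x = (-b ± sqrt(b^2 - 4ac)) / (2a)
Here a = 1, b = -7, c = -12
Discriminant = b^2 - 4ac = (-7)^2 - 4(1)(-12) = 49 + 48 = 97
Since discriminant = 97 > 0, there are two real roots.
x = (7 ± sqrt(97)) / 2
Numerically: x ≈ 8.4244 or x ≈ -1.4244

x = (7 + sqrt(97)) / 2 or x = (7 - sqrt(97)) / 2


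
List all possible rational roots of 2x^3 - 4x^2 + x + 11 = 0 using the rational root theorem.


Rational root theorem: possible roots are ±p/q where:
  p divides the constant term (11): p ∈ {1, 11}
  q divides the leading coefficient (2): q ∈ {1, 2}

All possible rational roots: -11, -11/2, -1, -1/2, 1/2, 1, 11/2, 11

-11, -11/2, -1, -1/2, 1/2, 1, 11/2, 11


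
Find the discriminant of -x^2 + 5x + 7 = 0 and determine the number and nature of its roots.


For ax^2 + bx + c = 0, discriminant D = b^2 - 4ac
Here a = -1, b = 5, c = 7
D = (5)^2 - 4(-1)(7) = 25 + 28 = 53

D = 53 > 0 but not a perfect square
The equation has 2 distinct real irrational roots.

Discriminant = 53, 2 distinct real irrational roots


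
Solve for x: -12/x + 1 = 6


Subtract 1 from both sides: -12/x = 5
Multiply both sides by x: -12 = 5 * x
Divide by 5: x = -12/5

x = -12/5


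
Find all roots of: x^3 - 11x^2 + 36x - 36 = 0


Let p(x) = x^3 - 11x^2 + 36x - 36. By the rational root theorem (leading coefficient 1), any rational root is an integer divisor of 36: try ±1, ±2, ... in turn.
Test x = 1: value = -10 ≠ 0.
Test x = -1: value = -84 ≠ 0.
Test x = 2: value = 0 ✓, so (x - 2) is a factor.
Synthetic division by (x - 2): bring down 1; 1(2) - 11 = -9; (-9)(2) + 36 = 18; 18(2) - 36 = 0 → quotient x^2 - 9x + 18, remainder 0.
Solve the quadratic x^2 - 9x + 18 = 0: discriminant = (-9)^2 - 4(1)(18) = 81 - 72 = 9.
sqrt(9) = 3, so x = (9 ± 3)/2: x = 6 or x = 3.
Collecting all roots found:

x = 2, x = 3, x = 6


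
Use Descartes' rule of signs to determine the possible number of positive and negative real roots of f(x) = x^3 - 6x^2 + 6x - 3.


Descartes' rule of signs:

For positive roots, count sign changes in f(x) = x^3 - 6x^2 + 6x - 3:
Signs of coefficients: +, -, +, -
Number of sign changes: 3
Possible positive real roots: 3, 1

For negative roots, examine f(-x) = -x^3 - 6x^2 - 6x - 3:
Signs of coefficients: -, -, -, -
Number of sign changes: 0
Possible negative real roots: 0

Positive roots: 3 or 1; Negative roots: 0


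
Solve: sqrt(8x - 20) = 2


Square both sides: 8x - 20 = 2^2 = 4
8x = 4 + 20 = 24
x = 3
Check: sqrt(8*3 - 20) = sqrt(4) = 2 ✓

x = 3


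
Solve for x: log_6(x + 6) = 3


Convert to exponential form: x + 6 = 6^3 = 216
x = 216 - 6 = 210
Check: log_6(210 + 6) = log_6(216) = log_6(216) = 3 ✓

x = 210


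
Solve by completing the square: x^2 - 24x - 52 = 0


Start: x^2 - 24x - 52 = 0
Move constant: x^2 - 24x = 52
Half of -24 is -12, squared is 144
Add 144 to both sides: x^2 - 24x + 144 = 196
(x - 12)^2 = 196
x - 12 = ±14
x = 12 + 14 = 26 or x = 12 - 14 = -2

x = -2, x = 26


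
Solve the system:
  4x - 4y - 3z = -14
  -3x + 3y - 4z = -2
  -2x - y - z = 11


Using Cramer's rule. Expand each determinant along the first row.
D  = 4*[3*(-1) - (-4)*(-1)] - (-4)*[(-3)*(-1) - (-4)*(-2)] + (-3)*[(-3)*(-1) - 3*(-2)]
  = 4*(-7) - (-4)*(-5) + (-3)*(9) = -75
Dx = (-14)*[3*(-1) - (-4)*(-1)] - (-4)*[(-2)*(-1) - (-4)*11] + (-3)*[(-2)*(-1) - 3*11]
  = (-14)*(-7) - (-4)*(46) + (-3)*(-31) = 375
Dy = 4*[(-2)*(-1) - (-4)*11] - (-14)*[(-3)*(-1) - (-4)*(-2)] + (-3)*[(-3)*11 - (-2)*(-2)]
  = 4*(46) - (-14)*(-5) + (-3)*(-37) = 225
Dz = 4*[3*11 - (-2)*(-1)] - (-4)*[(-3)*11 - (-2)*(-2)] + (-14)*[(-3)*(-1) - 3*(-2)]
  = 4*(31) - (-4)*(-37) + (-14)*(9) = -150
x = Dx/D = 375/-75 = -5, y = Dy/D = 225/-75 = -3, z = Dz/D = -150/-75 = 2
Check eq1: (4)(-5) + (-4)(-3) + (-3)(2) = -14 = -14 ✓
Check eq2: (-3)(-5) + (3)(-3) + (-4)(2) = -2 = -2 ✓
Check eq3: (-2)(-5) + (-1)(-3) + (-1)(2) = 11 = 11 ✓

x = -5, y = -3, z = 2


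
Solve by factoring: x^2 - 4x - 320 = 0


We need two numbers that multiply to -320 and add to -4.
Those numbers are -20 and 16 (since (-20) * 16 = -320 and (-20) + 16 = -4).
So x^2 - 4x - 320 = (x - 20)(x + 16) = 0
Setting each factor to zero: x = 20 or x = -16

x = -16, x = 20


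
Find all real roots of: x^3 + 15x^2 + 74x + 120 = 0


Let p(x) = x^3 + 15x^2 + 74x + 120. By the rational root theorem (leading coefficient 1), any rational root is an integer divisor of 120: try ±1, ±2, ... in turn.
Test x = 1: value = 210 ≠ 0.
Test x = -1: value = 60 ≠ 0.
Test x = 2: value = 336 ≠ 0.
Test x = -2: value = 24 ≠ 0.
Test x = 3: value = 504 ≠ 0.
Test x = -3: value = 6 ≠ 0.
Test x = 4: value = 720 ≠ 0.
Test x = -4: value = 0 ✓, so (x + 4) is a factor.
Synthetic division by (x + 4): bring down 1; 1(-4) + 15 = 11; 11(-4) + 74 = 30; 30(-4) + 120 = 0 → quotient x^2 + 11x + 30, remainder 0.
Solve the quadratic x^2 + 11x + 30 = 0: discriminant = 11^2 - 4(1)(30) = 121 - 120 = 1.
sqrt(1) = 1, so x = (-11 ± 1)/2: x = -5 or x = -6.

x = -6, x = -5, x = -4


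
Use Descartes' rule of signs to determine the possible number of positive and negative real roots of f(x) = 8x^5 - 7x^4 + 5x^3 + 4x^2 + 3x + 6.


Descartes' rule of signs:

For positive roots, count sign changes in f(x) = 8x^5 - 7x^4 + 5x^3 + 4x^2 + 3x + 6:
Signs of coefficients: +, -, +, +, +, +
Number of sign changes: 2
Possible positive real roots: 2, 0

For negative roots, examine f(-x) = -8x^5 - 7x^4 - 5x^3 + 4x^2 - 3x + 6:
Signs of coefficients: -, -, -, +, -, +
Number of sign changes: 3
Possible negative real roots: 3, 1

Positive roots: 2 or 0; Negative roots: 3 or 1


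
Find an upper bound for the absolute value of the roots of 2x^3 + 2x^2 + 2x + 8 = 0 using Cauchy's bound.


Cauchy's bound: all roots r satisfy |r| <= 1 + max(|a_i/a_n|) for i = 0,...,n-1
where a_n is the leading coefficient.

Coefficients: [2, 2, 2, 8]
Leading coefficient a_n = 2
Ratios |a_i/a_n|: 1, 1, 4
Maximum ratio: 4
Cauchy's bound: |r| <= 1 + 4 = 5

Upper bound = 5
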